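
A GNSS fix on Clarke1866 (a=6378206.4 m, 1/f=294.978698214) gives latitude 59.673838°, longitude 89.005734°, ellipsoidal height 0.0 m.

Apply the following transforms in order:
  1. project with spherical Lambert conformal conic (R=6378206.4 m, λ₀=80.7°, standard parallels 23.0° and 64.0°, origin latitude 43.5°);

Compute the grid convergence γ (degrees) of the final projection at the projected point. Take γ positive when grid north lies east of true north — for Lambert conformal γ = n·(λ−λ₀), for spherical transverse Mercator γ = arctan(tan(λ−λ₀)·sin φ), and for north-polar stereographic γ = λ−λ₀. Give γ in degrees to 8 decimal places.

start: φ=59.673838°, λ=89.005734°, h=0.000 m
→ into lcc (λ₀=80.7°): φ=59.67383800°, λ−λ₀=8.30573400°
convergence γ = 5.85016525°

5.85016525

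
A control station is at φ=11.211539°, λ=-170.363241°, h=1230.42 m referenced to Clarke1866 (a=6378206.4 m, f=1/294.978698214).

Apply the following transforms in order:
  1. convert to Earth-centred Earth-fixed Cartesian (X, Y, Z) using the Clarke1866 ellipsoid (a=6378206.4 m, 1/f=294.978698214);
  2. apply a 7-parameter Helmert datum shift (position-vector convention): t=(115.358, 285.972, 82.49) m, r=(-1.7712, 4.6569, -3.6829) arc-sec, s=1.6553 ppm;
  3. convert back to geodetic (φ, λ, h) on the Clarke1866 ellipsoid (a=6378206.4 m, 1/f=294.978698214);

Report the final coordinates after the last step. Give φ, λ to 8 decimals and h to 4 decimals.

φ=11.21392056°, λ=-170.36672130°, h=1098.7109 m

start: φ=11.211539°, λ=-170.363241°, h=1230.420 m
→ ECEF (a=6378206.400, f=1/294.978698214): X=-6170177.7922, Y=-1047679.7184, Z=1232129.6800
→ Helmert 7p (PV): X=-6170063.5360, Y=-1047274.7303, Z=1232362.5121
→ geod (Bowring, a=6378206.400): φ=11.21392056°, λ=-170.36672130°, h=1098.7109 m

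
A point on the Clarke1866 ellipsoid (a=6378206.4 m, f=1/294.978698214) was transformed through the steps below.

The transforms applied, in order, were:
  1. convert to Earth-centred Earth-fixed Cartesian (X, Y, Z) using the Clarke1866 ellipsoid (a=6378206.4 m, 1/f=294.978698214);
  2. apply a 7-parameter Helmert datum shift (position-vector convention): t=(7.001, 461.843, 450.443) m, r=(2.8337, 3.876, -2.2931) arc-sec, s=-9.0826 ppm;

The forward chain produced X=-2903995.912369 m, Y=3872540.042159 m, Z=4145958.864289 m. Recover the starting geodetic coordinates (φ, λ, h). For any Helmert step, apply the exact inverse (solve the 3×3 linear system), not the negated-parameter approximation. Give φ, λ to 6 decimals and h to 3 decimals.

φ=40.770974°, λ=126.870340°, h=3740.088 m

start: X=-2903995.9124, Y=3872540.0422, Z=4145958.8643 m
→ Helmert⁻¹: X=-2904150.2356, Y=3872138.0325, Z=4145438.3046
→ geod (Bowring, a=6378206.400): φ=40.77097400°, λ=126.87034000°, h=3740.0880 m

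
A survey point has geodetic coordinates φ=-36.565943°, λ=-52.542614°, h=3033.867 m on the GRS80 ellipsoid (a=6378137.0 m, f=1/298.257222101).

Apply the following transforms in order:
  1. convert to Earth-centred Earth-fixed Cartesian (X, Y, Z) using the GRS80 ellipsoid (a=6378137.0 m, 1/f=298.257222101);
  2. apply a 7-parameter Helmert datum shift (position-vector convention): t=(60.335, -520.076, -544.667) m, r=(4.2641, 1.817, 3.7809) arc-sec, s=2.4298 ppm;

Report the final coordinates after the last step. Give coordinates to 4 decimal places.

start: φ=-36.565943°, λ=-52.542614°, h=3033.867 m
→ ECEF (a=6378137.000, f=1/298.257222101): X=3120692.2084, Y=-4073234.4013, Z=-3780621.7819
→ Helmert 7p (PV): X=3120801.4861, Y=-4073629.0143, Z=-3781287.3314

X=3120801.4861 m, Y=-4073629.0143 m, Z=-3781287.3314 m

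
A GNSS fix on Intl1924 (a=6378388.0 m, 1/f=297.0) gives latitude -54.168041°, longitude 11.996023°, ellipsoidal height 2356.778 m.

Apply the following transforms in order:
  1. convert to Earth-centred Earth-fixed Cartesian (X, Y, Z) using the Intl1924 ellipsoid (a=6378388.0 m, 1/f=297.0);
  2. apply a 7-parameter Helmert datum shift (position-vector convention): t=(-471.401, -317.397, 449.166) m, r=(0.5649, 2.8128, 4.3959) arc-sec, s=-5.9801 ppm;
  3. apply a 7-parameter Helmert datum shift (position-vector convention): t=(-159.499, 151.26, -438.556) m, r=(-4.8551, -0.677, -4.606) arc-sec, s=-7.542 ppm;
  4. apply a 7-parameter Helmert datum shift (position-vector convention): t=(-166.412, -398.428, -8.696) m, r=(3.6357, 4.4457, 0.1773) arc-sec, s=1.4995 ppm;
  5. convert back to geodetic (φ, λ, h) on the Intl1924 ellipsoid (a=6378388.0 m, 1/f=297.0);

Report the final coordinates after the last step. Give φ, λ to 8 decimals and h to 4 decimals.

φ=-54.17638851°, λ=11.99037503°, h=1754.1494 m

start: φ=-54.168041°, λ=11.996023°, h=2356.778 m
→ ECEF (a=6378388.000, f=1/297.0): X=3661875.6998, Y=778090.0509, Z=-5149730.3645
→ Helmert 7p (PV): X=3661295.5923, Y=777860.1456, Z=-5149298.2078
→ Helmert 7p (PV): X=3661142.7505, Y=777802.5767, Z=-5149704.2201
→ Helmert 7p (PV): X=3660870.1662, Y=777499.2328, Z=-5149785.8382
→ geod (Bowring, a=6378388.000): φ=-54.17638851°, λ=11.99037503°, h=1754.1494 m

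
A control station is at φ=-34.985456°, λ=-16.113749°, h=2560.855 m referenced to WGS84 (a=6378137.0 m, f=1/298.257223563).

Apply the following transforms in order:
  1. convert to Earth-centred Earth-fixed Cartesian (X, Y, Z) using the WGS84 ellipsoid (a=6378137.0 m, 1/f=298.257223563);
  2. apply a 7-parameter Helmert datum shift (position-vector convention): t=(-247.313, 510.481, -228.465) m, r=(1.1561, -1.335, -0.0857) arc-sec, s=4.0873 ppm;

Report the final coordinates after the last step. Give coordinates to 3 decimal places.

start: φ=-34.985456°, λ=-16.113749°, h=2560.855 m
→ ECEF (a=6378137.000, f=1/298.257223563): X=5027841.4957, Y=-1452518.9912, Z=-3638013.3891
→ Helmert 7p (PV): X=5027637.6758, Y=-1451996.1452, Z=-3638232.3234

X=5027637.676 m, Y=-1451996.145 m, Z=-3638232.323 m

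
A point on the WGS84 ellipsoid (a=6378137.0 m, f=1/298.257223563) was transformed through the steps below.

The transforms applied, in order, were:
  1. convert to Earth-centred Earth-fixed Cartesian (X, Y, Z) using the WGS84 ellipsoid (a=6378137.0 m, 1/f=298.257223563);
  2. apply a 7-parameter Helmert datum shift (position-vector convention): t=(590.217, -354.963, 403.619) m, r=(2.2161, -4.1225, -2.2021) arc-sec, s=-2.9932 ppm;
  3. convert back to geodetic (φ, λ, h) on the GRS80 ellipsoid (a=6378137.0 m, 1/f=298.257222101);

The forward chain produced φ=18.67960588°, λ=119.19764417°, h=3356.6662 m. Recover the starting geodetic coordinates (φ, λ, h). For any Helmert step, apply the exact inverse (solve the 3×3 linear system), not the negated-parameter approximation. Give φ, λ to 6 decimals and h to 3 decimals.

start: φ=18.679606°, λ=119.197644°, h=3356.666 m
→ ECEF (a=6378137.000, f=1/298.257222101): X=-2950075.1403, Y=5279047.6177, Z=2030860.0924
→ Helmert⁻¹: X=-2950689.9708, Y=5279408.6965, Z=2030464.8030
→ geod (Bowring, a=6378137.000): φ=18.67444600°, λ=119.20106000°, h=3812.8280 m

φ=18.674446°, λ=119.201060°, h=3812.828 m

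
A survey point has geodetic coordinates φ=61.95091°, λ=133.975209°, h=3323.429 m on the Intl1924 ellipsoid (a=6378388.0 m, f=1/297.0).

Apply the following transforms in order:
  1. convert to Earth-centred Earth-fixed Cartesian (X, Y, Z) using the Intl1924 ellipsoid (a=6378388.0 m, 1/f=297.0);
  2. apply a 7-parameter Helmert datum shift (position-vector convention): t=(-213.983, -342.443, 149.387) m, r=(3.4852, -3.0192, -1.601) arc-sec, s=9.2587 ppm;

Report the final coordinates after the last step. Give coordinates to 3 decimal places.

X=-2089409.833 m, Y=2164811.100 m, Z=5609208.189 m

start: φ=61.950910°, λ=133.975209°, h=3323.429 m
→ ECEF (a=6378388.000, f=1/297.0): X=-2089111.2117, Y=2165212.0555, Z=5609000.8641
→ Helmert 7p (PV): X=-2089409.8334, Y=2164811.1004, Z=5609208.1889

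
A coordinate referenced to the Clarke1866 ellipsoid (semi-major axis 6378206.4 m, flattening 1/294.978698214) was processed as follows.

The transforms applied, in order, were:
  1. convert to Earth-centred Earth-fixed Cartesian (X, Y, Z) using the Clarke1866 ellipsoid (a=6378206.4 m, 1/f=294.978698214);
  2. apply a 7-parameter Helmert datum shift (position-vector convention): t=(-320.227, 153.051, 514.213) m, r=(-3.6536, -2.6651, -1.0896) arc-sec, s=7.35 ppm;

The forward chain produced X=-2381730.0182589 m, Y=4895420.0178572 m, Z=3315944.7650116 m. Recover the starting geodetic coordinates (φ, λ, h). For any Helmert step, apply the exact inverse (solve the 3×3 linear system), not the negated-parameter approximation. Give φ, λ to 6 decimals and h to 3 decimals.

φ=31.517044°, λ=115.941787°, h=1537.207 m

start: X=-2381730.0183, Y=4895420.0179, Z=3315944.7650 m
→ Helmert⁻¹: X=-2381375.3077, Y=4895159.6788, Z=3315523.6617
→ geod (Bowring, a=6378206.400): φ=31.51704400°, λ=115.94178700°, h=1537.2070 m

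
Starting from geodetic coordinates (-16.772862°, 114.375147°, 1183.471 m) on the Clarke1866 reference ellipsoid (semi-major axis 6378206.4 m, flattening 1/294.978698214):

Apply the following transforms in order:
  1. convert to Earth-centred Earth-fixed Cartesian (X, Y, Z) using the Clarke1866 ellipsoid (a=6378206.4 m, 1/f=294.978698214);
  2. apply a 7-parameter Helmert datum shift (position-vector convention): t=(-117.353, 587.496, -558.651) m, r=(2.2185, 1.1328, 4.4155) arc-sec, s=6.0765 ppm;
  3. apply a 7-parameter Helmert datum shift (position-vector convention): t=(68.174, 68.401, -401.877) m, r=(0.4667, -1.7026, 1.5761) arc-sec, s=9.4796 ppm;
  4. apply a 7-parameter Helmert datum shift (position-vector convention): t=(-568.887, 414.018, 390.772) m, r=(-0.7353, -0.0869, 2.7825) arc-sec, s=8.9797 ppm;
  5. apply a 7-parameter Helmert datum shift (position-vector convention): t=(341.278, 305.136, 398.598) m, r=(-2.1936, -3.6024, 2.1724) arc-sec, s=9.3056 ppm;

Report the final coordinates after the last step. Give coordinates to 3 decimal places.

start: φ=-16.772862°, λ=114.375147°, h=1183.471 m
→ ECEF (a=6378206.400, f=1/294.978698214): X=-2521534.0611, Y=5565106.2823, Z=-1829010.6794
→ Helmert 7p (PV): X=-2521795.9138, Y=5565693.2882, Z=-1829506.7397
→ Helmert 7p (PV): X=-2521779.0724, Y=5565799.3196, Z=-1829934.1827
→ Helmert 7p (PV): X=-2522444.9163, Y=5566222.7744, Z=-1829580.7467
→ Helmert 7p (PV): X=-2522153.7818, Y=5566533.6831, Z=-1829302.4254

X=-2522153.782 m, Y=5566533.683 m, Z=-1829302.425 m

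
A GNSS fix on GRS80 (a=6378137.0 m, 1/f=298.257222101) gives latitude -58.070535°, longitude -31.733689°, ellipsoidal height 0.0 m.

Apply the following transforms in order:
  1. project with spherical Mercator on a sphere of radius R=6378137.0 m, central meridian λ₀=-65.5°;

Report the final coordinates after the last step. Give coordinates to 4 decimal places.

E=3758848.5465 m, N=-7982149.3549 m

start: φ=-58.070535°, λ=-31.733689°, h=0.000 m
→ merc (R=6378137.0, λ₀=-65.5°): E=3758848.5465, N=-7982149.3549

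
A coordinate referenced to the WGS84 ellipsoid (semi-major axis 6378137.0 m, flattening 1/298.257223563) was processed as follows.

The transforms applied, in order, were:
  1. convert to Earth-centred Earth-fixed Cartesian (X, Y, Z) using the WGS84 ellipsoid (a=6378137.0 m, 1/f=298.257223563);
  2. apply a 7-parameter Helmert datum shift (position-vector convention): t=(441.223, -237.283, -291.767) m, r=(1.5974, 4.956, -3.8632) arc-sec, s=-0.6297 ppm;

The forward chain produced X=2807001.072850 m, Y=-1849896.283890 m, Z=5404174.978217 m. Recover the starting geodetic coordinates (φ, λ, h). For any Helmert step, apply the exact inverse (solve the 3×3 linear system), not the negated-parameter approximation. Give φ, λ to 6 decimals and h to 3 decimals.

φ=58.294558°, λ=-33.386368°, h=1763.381 m

start: X=2807001.0728, Y=-1849896.2839, Z=5404174.9782 m
→ Helmert⁻¹: X=2806466.4011, Y=-1849565.7473, Z=5404551.9042
→ geod (Bowring, a=6378137.000): φ=58.29455800°, λ=-33.38636800°, h=1763.3810 m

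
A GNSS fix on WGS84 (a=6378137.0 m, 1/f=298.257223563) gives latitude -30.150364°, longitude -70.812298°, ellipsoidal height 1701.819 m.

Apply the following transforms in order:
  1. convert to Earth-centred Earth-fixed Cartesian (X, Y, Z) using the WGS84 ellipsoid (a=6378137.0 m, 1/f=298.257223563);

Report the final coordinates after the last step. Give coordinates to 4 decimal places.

X=1814676.8764 m, Y=-5214645.7839 m, Z=-3185652.8215 m

start: φ=-30.150364°, λ=-70.812298°, h=1701.819 m
→ ECEF (a=6378137.000, f=1/298.257223563): X=1814676.8764, Y=-5214645.7839, Z=-3185652.8215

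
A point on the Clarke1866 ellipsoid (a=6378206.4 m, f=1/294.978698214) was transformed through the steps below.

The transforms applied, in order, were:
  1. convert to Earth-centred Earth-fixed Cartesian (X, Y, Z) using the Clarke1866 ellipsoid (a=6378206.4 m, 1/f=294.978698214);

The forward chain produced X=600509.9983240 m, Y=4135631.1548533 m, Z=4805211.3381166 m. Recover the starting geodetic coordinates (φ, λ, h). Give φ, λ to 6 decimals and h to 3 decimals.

φ=49.179652°, λ=81.738168°, h=2342.868 m

start: X=600509.9983, Y=4135631.1549, Z=4805211.3381 m
→ geod (Bowring, a=6378206.400): φ=49.17965200°, λ=81.73816800°, h=2342.8680 m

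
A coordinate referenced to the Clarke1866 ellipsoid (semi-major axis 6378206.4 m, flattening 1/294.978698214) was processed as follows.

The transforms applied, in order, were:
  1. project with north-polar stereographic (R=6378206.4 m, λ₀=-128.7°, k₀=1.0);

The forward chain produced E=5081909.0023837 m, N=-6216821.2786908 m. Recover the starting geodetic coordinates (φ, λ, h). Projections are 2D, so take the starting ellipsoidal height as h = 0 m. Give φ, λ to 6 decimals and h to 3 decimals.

φ=25.622709°, λ=-89.435893°, h=0.000 m

start: E=5081909.0024, N=-6216821.2787 m
→ stereo⁻¹: φ=25.62270900°, λ=-89.43589300°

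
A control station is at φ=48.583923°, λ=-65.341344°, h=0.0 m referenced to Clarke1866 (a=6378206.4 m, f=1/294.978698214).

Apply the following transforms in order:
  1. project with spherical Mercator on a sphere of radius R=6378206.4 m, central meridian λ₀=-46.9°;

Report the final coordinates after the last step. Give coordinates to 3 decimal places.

E=-2052903.361 m, N=6204621.988 m

start: φ=48.583923°, λ=-65.341344°, h=0.000 m
→ merc (R=6378206.4, λ₀=-46.9°): E=-2052903.3609, N=6204621.9876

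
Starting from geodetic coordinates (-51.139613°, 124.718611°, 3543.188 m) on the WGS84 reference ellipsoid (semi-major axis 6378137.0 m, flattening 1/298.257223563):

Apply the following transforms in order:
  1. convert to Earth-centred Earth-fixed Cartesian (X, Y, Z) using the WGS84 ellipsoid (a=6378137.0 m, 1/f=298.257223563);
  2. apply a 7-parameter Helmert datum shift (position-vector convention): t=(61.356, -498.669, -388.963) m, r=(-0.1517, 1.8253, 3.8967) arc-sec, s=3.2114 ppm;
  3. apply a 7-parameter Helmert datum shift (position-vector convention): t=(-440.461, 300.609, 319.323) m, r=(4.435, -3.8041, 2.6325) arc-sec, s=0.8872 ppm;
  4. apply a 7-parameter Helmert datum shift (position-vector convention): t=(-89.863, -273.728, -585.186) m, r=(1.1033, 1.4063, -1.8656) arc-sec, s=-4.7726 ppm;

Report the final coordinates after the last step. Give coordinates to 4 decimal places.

X=-2285646.5516 m, Y=3297444.1435 m, Z=-4946635.1625 m

start: φ=-51.139613°, λ=124.718611°, h=3543.188 m
→ ECEF (a=6378137.000, f=1/298.257223563): X=-2285118.3025, Y=3297840.6420, Z=-4946063.4402
→ Helmert 7p (PV): X=-2285170.3564, Y=3297305.7561, Z=-4946450.4907
→ Helmert 7p (PV): X=-2285563.7010, Y=3297686.4816, Z=-4946106.8041
→ Helmert 7p (PV): X=-2285646.5516, Y=3297444.1435, Z=-4946635.1625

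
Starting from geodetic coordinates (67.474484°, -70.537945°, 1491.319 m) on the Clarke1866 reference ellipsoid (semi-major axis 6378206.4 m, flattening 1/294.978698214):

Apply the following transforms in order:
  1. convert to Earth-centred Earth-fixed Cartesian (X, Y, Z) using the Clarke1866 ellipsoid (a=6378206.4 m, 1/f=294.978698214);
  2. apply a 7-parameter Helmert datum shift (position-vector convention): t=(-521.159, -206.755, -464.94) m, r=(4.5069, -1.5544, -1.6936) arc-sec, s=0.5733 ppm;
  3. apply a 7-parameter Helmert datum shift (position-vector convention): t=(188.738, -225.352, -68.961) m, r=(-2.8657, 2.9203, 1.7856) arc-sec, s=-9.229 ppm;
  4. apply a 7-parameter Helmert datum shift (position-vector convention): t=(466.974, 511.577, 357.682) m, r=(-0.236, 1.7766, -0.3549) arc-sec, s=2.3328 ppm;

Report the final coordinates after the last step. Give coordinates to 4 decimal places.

start: φ=67.474484°, λ=-70.537945°, h=1491.319 m
→ ECEF (a=6378206.400, f=1/294.978698214): X=816668.8979, Y=-2311064.7813, Z=5870077.2665
→ Helmert 7p (PV): X=816084.9948, Y=-2311407.8284, Z=5869571.3492
→ Helmert 7p (PV): X=816369.3111, Y=-2311523.2368, Z=5869468.7767
→ Helmert 7p (PV): X=816884.7673, Y=-2311011.7412, Z=5869835.7642

X=816884.7673 m, Y=-2311011.7412 m, Z=5869835.7642 m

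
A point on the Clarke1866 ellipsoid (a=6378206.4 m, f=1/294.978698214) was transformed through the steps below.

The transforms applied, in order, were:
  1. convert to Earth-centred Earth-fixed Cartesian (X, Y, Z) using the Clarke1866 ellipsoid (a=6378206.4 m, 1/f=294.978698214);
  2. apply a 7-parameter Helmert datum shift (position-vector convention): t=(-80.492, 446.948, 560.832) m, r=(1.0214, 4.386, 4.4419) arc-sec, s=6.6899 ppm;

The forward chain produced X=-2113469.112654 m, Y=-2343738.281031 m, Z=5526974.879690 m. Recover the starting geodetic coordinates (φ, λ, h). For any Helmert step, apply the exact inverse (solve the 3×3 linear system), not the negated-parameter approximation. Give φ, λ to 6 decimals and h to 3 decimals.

start: X=-2113469.1127, Y=-2343738.2810, Z=5526974.8797 m
→ Helmert⁻¹: X=-2113542.4741, Y=-2344096.6659, Z=5526343.7423
→ geod (Bowring, a=6378206.400): φ=60.43541100°, λ=-132.03923500°, h=2262.1330 m

φ=60.435411°, λ=-132.039235°, h=2262.133 m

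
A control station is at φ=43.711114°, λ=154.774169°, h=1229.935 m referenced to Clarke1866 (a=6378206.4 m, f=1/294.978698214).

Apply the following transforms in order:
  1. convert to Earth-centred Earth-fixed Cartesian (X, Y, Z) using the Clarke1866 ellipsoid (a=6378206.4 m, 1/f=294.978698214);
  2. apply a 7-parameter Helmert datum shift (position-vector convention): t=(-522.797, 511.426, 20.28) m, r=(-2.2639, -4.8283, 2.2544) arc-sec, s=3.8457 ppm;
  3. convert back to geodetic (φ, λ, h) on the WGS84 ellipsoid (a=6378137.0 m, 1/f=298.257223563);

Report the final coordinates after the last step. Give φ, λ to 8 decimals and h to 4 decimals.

start: φ=43.711114°, λ=154.774169°, h=1229.935 m
→ ECEF (a=6378206.400, f=1/294.978698214): X=-4178270.8095, Y=1968446.3158, Z=4385593.8941
→ Helmert 7p (PV): X=-4178933.8488, Y=1968967.7798, Z=4385511.6282
→ geod (Bowring, a=6378137.000): φ=43.70332936°, λ=154.77182293°, h=1723.3474 m

φ=43.70332936°, λ=154.77182293°, h=1723.3474 m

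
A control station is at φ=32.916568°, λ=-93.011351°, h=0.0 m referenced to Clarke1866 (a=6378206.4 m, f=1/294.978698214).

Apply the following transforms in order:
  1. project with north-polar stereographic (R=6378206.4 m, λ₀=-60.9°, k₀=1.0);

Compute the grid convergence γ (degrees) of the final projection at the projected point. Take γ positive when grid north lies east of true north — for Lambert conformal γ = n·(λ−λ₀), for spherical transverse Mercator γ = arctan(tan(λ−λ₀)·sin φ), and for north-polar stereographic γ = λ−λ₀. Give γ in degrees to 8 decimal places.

start: φ=32.916568°, λ=-93.011351°, h=0.000 m
→ into stereo (λ₀=-60.9°): φ=32.91656800°, λ−λ₀=-32.11135100°
convergence γ = -32.11135100°

-32.11135100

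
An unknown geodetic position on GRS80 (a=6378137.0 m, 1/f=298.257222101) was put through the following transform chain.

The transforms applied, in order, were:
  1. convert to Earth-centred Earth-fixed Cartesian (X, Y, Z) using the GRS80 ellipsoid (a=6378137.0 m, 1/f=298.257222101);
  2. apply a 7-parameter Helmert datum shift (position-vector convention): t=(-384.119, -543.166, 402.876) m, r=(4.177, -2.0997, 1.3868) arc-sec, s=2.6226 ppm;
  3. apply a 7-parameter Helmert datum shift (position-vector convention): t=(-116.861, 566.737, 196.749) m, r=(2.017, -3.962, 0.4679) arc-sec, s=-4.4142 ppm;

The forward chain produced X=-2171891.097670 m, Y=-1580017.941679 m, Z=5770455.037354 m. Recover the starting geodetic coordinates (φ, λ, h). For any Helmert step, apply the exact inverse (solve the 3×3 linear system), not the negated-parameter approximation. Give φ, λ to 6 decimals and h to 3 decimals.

start: X=-2171891.0977, Y=-1580017.9417, Z=5770455.0374 m
→ Helmert⁻¹: X=-2171676.5702, Y=-1580530.3030, Z=5770340.9293
→ Helmert⁻¹: X=-2171238.6425, Y=-1579851.5494, Z=5769977.0166
→ geod (Bowring, a=6378137.000): φ=65.19088500°, λ=-143.95935800°, h=3640.9530 m

φ=65.190885°, λ=-143.959358°, h=3640.953 m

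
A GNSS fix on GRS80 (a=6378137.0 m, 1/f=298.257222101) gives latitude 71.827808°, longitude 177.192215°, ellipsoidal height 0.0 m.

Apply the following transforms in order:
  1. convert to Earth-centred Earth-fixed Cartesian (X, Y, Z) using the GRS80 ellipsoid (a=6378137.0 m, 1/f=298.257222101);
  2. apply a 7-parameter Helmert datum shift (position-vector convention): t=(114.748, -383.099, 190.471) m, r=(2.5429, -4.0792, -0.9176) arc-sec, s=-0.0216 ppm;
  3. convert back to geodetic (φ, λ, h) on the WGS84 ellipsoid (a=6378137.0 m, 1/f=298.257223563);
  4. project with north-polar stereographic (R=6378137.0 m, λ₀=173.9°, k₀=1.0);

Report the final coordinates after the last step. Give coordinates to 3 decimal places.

E=117610.578 m, N=-2036590.278 m

start: φ=71.827808°, λ=177.192215°, h=0.000 m
→ ECEF (a=6378137.000, f=1/298.257222101): X=-1992816.6053, Y=97736.4135, Z=6037721.3428
→ Helmert 7p (PV): X=-1992820.7846, Y=97287.7427, Z=6037873.4774
→ geod (Bowring, a=6378137.000): φ=71.82838437°, λ=177.20508984°, h=139.0099 m
→ stereo (R=6378137.0, λ₀=173.9°): E=117610.5785, N=-2036590.2775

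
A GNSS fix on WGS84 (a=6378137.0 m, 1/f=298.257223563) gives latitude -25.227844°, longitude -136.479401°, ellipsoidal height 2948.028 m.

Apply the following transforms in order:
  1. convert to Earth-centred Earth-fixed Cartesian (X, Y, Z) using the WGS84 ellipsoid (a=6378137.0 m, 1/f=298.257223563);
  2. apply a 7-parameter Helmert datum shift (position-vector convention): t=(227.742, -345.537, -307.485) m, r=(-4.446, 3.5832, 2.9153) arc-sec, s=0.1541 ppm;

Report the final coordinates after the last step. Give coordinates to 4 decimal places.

start: φ=-25.227844°, λ=-136.479401°, h=2948.028 m
→ ECEF (a=6378137.000, f=1/298.257223563): X=-4188310.1194, Y=-3977420.6656, Z=-2703184.2961
→ Helmert 7p (PV): X=-4188073.7662, Y=-3977884.2788, Z=-2703333.7064

X=-4188073.7662 m, Y=-3977884.2788 m, Z=-2703333.7064 m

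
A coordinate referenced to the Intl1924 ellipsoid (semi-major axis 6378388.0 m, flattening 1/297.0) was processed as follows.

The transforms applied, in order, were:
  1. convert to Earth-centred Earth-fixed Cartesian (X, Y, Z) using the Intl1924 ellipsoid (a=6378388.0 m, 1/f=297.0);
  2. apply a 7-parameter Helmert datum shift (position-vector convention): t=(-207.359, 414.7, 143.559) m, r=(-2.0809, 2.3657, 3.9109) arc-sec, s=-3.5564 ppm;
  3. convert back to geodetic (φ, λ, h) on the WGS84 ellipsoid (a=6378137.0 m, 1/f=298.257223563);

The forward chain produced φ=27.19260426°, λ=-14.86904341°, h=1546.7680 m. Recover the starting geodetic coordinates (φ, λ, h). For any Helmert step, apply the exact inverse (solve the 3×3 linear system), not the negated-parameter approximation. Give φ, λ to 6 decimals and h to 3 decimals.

start: φ=27.192604°, λ=-14.869043°, h=1546.768 m
→ ECEF (a=6378137.000, f=1/298.257223563): X=5488394.6073, Y=-1457174.0559, Z=2897921.5384
→ Helmert⁻¹: X=5488560.6107, Y=-1457727.2408, Z=2897836.5285
→ geod (Bowring, a=6378388.000): φ=27.19134400°, λ=-14.87400800°, h=1544.9460 m

φ=27.191344°, λ=-14.874008°, h=1544.946 m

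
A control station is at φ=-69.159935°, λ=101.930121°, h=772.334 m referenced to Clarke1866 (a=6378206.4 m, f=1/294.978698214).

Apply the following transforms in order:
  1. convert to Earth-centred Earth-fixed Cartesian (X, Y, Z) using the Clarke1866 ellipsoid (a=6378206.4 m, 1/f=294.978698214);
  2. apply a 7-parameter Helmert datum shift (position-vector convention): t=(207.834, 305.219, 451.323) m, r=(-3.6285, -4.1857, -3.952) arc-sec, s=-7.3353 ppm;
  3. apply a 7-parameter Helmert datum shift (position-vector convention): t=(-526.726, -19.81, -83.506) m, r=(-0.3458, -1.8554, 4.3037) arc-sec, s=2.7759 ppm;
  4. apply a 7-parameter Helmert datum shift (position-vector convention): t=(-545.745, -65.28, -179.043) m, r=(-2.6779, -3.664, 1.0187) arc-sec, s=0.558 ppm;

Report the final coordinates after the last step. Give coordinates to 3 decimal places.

X=-471115.737 m, Y=2226979.717 m, Z=-5938760.765 m

start: φ=-69.159935°, λ=101.930121°, h=772.334 m
→ ECEF (a=6378206.400, f=1/294.978698214): X=-470517.6058, Y=2226963.1446, Z=-5938879.3433
→ Helmert 7p (PV): X=-470143.1366, Y=2227156.5703, Z=-5938433.1801
→ Helmert 7p (PV): X=-470664.2195, Y=2227123.1774, Z=-5938541.1335
→ Helmert 7p (PV): X=-471115.7367, Y=2226979.7165, Z=-5938760.7652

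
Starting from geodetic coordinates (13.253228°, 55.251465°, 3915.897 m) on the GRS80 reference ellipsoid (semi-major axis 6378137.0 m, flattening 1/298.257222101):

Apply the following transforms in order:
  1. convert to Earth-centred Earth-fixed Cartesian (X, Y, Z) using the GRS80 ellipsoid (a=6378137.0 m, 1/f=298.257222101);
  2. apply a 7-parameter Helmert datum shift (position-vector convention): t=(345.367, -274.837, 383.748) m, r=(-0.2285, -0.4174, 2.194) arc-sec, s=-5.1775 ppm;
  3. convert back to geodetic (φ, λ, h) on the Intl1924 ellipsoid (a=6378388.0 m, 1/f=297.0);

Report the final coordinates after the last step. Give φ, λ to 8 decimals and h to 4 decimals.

φ=13.25704397°, λ=55.24804370°, h=3696.4495 m

start: φ=13.253228°, λ=55.251465°, h=3915.897 m
→ ECEF (a=6378137.000, f=1/298.257222101): X=3541355.0852, Y=5105120.9723, Z=1453585.9215
→ Helmert 7p (PV): X=3541624.8734, Y=5104858.9823, Z=1453963.6544
→ geod (Bowring, a=6378388.000): φ=13.25704397°, λ=55.24804370°, h=3696.4495 m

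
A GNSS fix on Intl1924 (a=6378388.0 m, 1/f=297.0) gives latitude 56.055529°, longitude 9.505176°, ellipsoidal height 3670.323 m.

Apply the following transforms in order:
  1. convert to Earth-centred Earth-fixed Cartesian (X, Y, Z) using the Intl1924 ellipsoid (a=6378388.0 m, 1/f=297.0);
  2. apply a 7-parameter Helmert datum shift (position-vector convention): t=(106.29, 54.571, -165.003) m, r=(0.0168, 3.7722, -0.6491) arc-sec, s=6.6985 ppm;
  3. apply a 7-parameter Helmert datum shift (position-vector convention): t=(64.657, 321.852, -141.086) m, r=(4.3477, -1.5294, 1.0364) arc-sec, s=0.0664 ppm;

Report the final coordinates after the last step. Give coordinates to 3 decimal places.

X=3523150.658 m, Y=590133.892 m, Z=5270754.449 m

start: φ=56.055529°, λ=9.505176°, h=3670.323 m
→ ECEF (a=6378388.000, f=1/297.0): X=3522899.6706, Y=589858.3921, Z=5271050.7019
→ Helmert 7p (PV): X=3523127.8134, Y=589905.3986, Z=5270856.6274
→ Helmert 7p (PV): X=3523150.6582, Y=590133.8917, Z=5270754.4486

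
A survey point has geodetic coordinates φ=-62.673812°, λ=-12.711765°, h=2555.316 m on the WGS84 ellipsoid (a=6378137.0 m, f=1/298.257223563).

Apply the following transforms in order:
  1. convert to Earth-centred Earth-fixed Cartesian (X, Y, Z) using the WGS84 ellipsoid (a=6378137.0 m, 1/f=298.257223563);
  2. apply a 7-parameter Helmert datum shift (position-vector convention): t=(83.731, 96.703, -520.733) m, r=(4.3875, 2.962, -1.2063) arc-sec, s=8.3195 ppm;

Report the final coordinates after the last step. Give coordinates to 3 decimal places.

start: φ=-62.673812°, λ=-12.711765°, h=2555.316 m
→ ECEF (a=6378137.000, f=1/298.257223563): X=2864874.5729, Y=-646245.5414, Z=-5645650.6114
→ Helmert 7p (PV): X=2864897.2855, Y=-646050.8788, Z=-5646273.2004

X=2864897.286 m, Y=-646050.879 m, Z=-5646273.200 m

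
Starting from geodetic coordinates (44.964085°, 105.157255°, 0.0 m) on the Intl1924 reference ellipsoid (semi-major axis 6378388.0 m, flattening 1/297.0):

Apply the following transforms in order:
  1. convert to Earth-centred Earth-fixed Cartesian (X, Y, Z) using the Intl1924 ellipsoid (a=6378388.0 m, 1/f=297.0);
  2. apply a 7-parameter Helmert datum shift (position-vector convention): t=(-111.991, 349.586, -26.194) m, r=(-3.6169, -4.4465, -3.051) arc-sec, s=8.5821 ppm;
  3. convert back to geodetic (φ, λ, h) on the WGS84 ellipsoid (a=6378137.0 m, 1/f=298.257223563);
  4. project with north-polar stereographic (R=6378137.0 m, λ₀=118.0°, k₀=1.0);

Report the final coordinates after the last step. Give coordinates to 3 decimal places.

start: φ=44.964085°, λ=105.157255°, h=0.000 m
→ ECEF (a=6378388.000, f=1/297.0): X=-1182003.3045, Y=4363358.0165, Z=4484605.7966
→ Helmert 7p (PV): X=-1182157.5742, Y=4363841.1725, Z=4484516.0959
→ geod (Bowring, a=6378137.000): φ=44.95947018°, λ=105.15754106°, h=500.5869 m
→ stereo (R=6378137.0, λ₀=118.0°): E=-1175615.7643, N=-5156800.7968

E=-1175615.764 m, N=-5156800.797 m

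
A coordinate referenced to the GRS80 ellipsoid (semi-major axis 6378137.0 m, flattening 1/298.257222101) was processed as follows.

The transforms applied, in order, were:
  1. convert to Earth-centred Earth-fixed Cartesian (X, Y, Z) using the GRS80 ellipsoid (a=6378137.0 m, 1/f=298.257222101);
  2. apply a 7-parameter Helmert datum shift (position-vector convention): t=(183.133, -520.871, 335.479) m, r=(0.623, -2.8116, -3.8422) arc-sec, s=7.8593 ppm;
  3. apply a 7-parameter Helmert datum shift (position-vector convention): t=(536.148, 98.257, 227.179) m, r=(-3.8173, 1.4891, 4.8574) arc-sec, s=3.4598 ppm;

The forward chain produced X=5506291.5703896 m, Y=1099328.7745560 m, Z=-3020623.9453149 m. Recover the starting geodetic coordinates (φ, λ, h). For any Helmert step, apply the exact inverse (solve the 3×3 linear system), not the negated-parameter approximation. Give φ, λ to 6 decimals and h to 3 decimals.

start: X=5506291.5704, Y=1099328.7746, Z=-3020623.9453 m
→ Helmert⁻¹: X=5505784.0661, Y=1099152.9618, Z=-3020780.5828
→ Helmert⁻¹: X=5505495.9958, Y=1099758.6188, Z=-3021170.6853
→ geod (Bowring, a=6378137.000): φ=-28.44660000°, λ=11.29651700°, h=2217.2650 m

φ=-28.446600°, λ=11.296517°, h=2217.265 m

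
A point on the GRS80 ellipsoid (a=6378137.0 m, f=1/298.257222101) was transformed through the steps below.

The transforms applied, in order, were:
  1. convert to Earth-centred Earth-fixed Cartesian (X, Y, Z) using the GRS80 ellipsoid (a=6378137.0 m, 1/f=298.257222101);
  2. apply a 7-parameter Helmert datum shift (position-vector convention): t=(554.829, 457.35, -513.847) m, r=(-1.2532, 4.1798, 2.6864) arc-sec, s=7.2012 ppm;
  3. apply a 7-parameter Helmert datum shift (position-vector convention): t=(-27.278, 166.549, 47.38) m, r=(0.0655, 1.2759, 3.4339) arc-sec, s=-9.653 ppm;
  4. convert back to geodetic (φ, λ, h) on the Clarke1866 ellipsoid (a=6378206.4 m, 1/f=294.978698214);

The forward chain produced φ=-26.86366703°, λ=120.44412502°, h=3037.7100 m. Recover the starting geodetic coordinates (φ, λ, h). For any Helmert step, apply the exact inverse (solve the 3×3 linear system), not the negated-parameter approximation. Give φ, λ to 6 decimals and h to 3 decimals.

φ=-26.859774°, λ=120.449438°, h=2622.341 m

start: φ=-26.863667°, λ=120.444125°, h=3037.710 m
→ ECEF (a=6378206.400, f=1/294.978698214): X=-2886426.3248, Y=4911125.0594, Z=-2865959.2081
→ Helmert⁻¹: X=-2886327.4216, Y=4911053.0578, Z=-2866053.6675
→ Helmert⁻¹: X=-2886739.4375, Y=4910615.3530, Z=-2865547.8476
→ geod (Bowring, a=6378137.000): φ=-26.85977400°, λ=120.44943800°, h=2622.3410 m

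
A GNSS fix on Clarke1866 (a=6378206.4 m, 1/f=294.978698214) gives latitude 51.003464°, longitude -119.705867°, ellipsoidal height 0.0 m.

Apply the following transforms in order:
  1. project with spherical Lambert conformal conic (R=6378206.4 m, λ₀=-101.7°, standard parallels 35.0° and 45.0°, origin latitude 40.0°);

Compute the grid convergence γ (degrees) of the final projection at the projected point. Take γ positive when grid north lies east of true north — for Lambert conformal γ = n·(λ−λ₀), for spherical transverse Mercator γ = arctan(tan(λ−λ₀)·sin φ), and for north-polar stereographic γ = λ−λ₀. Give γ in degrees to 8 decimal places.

-11.58870256

start: φ=51.003464°, λ=-119.705867°, h=0.000 m
→ into lcc (λ₀=-101.7°): φ=51.00346400°, λ−λ₀=-18.00586700°
convergence γ = -11.58870256°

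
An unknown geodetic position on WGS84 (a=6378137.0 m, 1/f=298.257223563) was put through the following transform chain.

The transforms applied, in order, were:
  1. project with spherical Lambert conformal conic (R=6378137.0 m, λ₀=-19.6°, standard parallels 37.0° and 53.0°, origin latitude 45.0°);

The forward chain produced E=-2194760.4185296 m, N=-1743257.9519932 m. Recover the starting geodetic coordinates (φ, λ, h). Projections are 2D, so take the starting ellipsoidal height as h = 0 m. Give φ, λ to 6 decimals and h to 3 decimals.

start: E=-2194760.4185, N=-1743257.9520 m
→ lcc⁻¹: φ=26.81694600°, λ=-41.12605700°

φ=26.816946°, λ=-41.126057°, h=0.000 m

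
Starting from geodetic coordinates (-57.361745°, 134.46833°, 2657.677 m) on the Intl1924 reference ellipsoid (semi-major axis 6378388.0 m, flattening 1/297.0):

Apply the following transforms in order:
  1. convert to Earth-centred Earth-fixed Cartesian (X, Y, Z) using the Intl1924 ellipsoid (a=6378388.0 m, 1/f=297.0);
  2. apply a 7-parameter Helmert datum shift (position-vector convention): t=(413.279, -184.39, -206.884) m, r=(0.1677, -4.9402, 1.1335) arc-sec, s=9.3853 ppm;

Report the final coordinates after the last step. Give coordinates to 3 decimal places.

X=-2416088.138 m, Y=2461693.547 m, Z=-5350397.126 m

start: φ=-57.361745°, λ=134.468330°, h=2657.677 m
→ ECEF (a=6378388.000, f=1/297.0): X=-2416593.3470, Y=2461863.7625, Z=-5350084.1519
→ Helmert 7p (PV): X=-2416088.1376, Y=2461693.5474, Z=-5350397.1262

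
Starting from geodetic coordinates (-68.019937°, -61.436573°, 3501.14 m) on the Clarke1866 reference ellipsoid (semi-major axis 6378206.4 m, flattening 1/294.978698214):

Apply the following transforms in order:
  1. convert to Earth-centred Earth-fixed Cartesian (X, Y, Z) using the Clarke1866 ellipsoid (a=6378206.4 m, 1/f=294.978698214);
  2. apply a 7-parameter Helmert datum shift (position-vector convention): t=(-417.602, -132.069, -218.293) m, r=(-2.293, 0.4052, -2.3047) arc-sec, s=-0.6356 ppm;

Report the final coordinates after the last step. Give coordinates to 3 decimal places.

start: φ=-68.019937°, λ=-61.436573°, h=3501.140 m
→ ECEF (a=6378206.400, f=1/294.978698214): X=1145386.8270, Y=-2103982.4313, Z=-5894985.0828
→ Helmert 7p (PV): X=1144933.4077, Y=-2104191.4942, Z=-5895178.4895

X=1144933.408 m, Y=-2104191.494 m, Z=-5895178.490 m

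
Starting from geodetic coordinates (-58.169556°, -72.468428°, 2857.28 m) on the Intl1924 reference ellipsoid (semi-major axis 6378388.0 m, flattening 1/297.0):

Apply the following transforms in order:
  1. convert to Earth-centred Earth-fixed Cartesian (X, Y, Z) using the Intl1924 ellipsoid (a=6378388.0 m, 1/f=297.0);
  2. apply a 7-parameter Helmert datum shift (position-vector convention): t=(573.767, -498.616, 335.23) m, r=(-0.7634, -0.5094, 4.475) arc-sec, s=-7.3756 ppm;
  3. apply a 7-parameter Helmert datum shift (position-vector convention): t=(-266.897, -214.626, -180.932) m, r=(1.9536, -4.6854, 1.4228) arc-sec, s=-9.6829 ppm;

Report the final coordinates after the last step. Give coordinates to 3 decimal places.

start: φ=-58.169556°, λ=-72.468428°, h=2857.280 m
→ ECEF (a=6378388.000, f=1/297.0): X=1016266.2475, Y=-3217002.5198, Z=-5398263.1395
→ Helmert 7p (PV): X=1016915.6443, Y=-3217475.3395, Z=-5397873.6780
→ Helmert 7p (PV): X=1016783.7083, Y=-3217600.6719, Z=-5398009.7169

X=1016783.708 m, Y=-3217600.672 m, Z=-5398009.717 m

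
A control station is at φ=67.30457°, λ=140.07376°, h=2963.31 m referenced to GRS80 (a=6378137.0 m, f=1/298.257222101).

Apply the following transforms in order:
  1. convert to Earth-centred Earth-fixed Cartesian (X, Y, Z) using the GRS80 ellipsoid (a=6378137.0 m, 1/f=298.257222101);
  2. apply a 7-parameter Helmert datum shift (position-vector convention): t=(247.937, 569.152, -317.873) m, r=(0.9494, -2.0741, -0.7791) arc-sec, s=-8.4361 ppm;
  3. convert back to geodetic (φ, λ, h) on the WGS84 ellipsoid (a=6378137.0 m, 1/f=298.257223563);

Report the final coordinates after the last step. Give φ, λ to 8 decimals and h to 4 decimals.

start: φ=67.304570°, λ=140.073760°, h=2963.310 m
→ ECEF (a=6378137.000, f=1/298.257222101): X=-1893463.9674, Y=1584655.5794, Z=5864335.9416
→ Helmert 7p (PV): X=-1893253.0400, Y=1585191.5227, Z=5863956.8507
→ geod (Bowring, a=6378137.000): φ=67.30175187°, λ=140.06108216°, h=2683.9078 m

φ=67.30175187°, λ=140.06108216°, h=2683.9078 m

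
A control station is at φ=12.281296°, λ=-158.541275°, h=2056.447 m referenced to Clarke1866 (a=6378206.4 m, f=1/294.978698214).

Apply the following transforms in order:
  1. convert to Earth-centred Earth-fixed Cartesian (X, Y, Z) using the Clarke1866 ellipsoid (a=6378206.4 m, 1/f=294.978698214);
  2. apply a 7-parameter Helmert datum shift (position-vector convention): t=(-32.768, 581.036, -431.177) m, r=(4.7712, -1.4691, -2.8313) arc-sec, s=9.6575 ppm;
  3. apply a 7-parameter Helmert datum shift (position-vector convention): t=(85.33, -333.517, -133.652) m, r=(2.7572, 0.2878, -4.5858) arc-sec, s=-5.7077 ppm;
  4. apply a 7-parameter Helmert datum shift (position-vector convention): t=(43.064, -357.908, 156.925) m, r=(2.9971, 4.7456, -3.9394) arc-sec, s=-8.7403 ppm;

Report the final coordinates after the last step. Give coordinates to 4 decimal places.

X=-5802968.3208 m, Y=-2280879.4165 m, Z=1347747.5574 m

start: φ=12.281296°, λ=-158.541275°, h=2056.447 m
→ ECEF (a=6378206.400, f=1/294.978698214): X=-5802989.4603, Y=-2281030.6716, Z=1348178.0192
→ Helmert 7p (PV): X=-5803119.1839, Y=-2280423.1945, Z=1347665.7666
→ Helmert 7p (PV): X=-5803049.5505, Y=-2280632.6925, Z=1347502.0366
→ Helmert 7p (PV): X=-5802968.3208, Y=-2280879.4165, Z=1347747.5574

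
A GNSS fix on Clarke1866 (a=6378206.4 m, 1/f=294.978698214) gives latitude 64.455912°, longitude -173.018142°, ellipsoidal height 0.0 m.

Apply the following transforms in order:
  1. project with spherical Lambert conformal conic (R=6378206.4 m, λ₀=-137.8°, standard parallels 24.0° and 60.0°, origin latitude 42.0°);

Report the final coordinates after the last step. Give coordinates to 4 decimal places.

E=-1698660.0993 m, N=2799439.6086 m

start: φ=64.455912°, λ=-173.018142°, h=0.000 m
→ lcc (R=6378206.4, λ₀=-137.8°): E=-1698660.0993, N=2799439.6086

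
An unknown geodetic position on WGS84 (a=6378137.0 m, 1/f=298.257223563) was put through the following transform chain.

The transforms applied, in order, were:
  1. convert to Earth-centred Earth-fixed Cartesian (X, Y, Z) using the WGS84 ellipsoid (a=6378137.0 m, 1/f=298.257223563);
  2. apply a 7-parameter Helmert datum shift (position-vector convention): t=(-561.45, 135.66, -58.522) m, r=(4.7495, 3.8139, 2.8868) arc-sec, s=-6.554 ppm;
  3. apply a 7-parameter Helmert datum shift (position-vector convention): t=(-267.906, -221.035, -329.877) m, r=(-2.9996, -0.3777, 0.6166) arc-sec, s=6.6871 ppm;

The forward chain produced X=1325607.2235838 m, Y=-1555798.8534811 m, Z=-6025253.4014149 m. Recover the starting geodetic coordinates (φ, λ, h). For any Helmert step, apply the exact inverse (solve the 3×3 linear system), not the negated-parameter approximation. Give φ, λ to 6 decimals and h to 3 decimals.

start: X=1325607.2236, Y=-1555798.8535, Z=-6025253.4014 m
→ Helmert⁻¹: X=1325850.5810, Y=-1555483.7626, Z=-6024908.2838
→ Helmert⁻¹: X=1326510.3512, Y=-1555786.9126, Z=-6024828.8975
→ geod (Bowring, a=6378137.000): φ=-71.37206000°, λ=-49.54810000°, h=3333.9470 m

φ=-71.372060°, λ=-49.548100°, h=3333.947 m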